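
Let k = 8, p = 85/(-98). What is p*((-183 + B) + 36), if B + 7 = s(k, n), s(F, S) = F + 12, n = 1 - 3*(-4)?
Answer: 5695/49 ≈ 116.22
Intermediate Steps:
p = -85/98 (p = 85*(-1/98) = -85/98 ≈ -0.86735)
n = 13 (n = 1 + 12 = 13)
s(F, S) = 12 + F
B = 13 (B = -7 + (12 + 8) = -7 + 20 = 13)
p*((-183 + B) + 36) = -85*((-183 + 13) + 36)/98 = -85*(-170 + 36)/98 = -85/98*(-134) = 5695/49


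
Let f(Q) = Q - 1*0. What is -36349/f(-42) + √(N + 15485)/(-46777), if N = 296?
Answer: 36349/42 - √15781/46777 ≈ 865.45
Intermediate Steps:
f(Q) = Q (f(Q) = Q + 0 = Q)
-36349/f(-42) + √(N + 15485)/(-46777) = -36349/(-42) + √(296 + 15485)/(-46777) = -36349*(-1/42) + √15781*(-1/46777) = 36349/42 - √15781/46777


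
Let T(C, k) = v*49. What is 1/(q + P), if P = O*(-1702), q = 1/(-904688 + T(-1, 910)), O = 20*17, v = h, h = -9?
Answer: -905129/523780049721 ≈ -1.7281e-6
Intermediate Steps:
v = -9
O = 340
T(C, k) = -441 (T(C, k) = -9*49 = -441)
q = -1/905129 (q = 1/(-904688 - 441) = 1/(-905129) = -1/905129 ≈ -1.1048e-6)
P = -578680 (P = 340*(-1702) = -578680)
1/(q + P) = 1/(-1/905129 - 578680) = 1/(-523780049721/905129) = -905129/523780049721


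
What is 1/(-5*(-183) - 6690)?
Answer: -1/5775 ≈ -0.00017316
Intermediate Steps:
1/(-5*(-183) - 6690) = 1/(915 - 6690) = 1/(-5775) = -1/5775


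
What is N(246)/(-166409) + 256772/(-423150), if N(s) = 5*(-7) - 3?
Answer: -21356546024/35207984175 ≈ -0.60658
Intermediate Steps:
N(s) = -38 (N(s) = -35 - 3 = -38)
N(246)/(-166409) + 256772/(-423150) = -38/(-166409) + 256772/(-423150) = -38*(-1/166409) + 256772*(-1/423150) = 38/166409 - 128386/211575 = -21356546024/35207984175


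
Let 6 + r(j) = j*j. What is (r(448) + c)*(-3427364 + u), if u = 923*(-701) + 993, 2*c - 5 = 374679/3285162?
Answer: -298414057930962753/365018 ≈ -8.1753e+11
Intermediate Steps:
r(j) = -6 + j² (r(j) = -6 + j*j = -6 + j²)
c = 1866721/730036 (c = 5/2 + (374679/3285162)/2 = 5/2 + (374679*(1/3285162))/2 = 5/2 + (½)*(41631/365018) = 5/2 + 41631/730036 = 1866721/730036 ≈ 2.5570)
u = -646030 (u = -647023 + 993 = -646030)
(r(448) + c)*(-3427364 + u) = ((-6 + 448²) + 1866721/730036)*(-3427364 - 646030) = ((-6 + 200704) + 1866721/730036)*(-4073394) = (200698 + 1866721/730036)*(-4073394) = (146518631849/730036)*(-4073394) = -298414057930962753/365018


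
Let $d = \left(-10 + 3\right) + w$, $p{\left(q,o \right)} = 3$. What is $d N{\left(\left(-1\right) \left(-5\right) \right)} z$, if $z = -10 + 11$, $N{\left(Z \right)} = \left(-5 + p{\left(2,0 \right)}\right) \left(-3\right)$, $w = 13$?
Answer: $36$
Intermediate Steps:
$N{\left(Z \right)} = 6$ ($N{\left(Z \right)} = \left(-5 + 3\right) \left(-3\right) = \left(-2\right) \left(-3\right) = 6$)
$z = 1$
$d = 6$ ($d = \left(-10 + 3\right) + 13 = -7 + 13 = 6$)
$d N{\left(\left(-1\right) \left(-5\right) \right)} z = 6 \cdot 6 \cdot 1 = 36 \cdot 1 = 36$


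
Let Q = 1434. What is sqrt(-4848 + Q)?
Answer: I*sqrt(3414) ≈ 58.429*I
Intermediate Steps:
sqrt(-4848 + Q) = sqrt(-4848 + 1434) = sqrt(-3414) = I*sqrt(3414)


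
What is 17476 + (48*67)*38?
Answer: 139684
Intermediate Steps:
17476 + (48*67)*38 = 17476 + 3216*38 = 17476 + 122208 = 139684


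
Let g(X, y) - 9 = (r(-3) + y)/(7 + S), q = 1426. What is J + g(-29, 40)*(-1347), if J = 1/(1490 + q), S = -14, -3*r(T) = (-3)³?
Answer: -7855703/2916 ≈ -2694.0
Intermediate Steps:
r(T) = 9 (r(T) = -⅓*(-3)³ = -⅓*(-27) = 9)
g(X, y) = 54/7 - y/7 (g(X, y) = 9 + (9 + y)/(7 - 14) = 9 + (9 + y)/(-7) = 9 + (9 + y)*(-⅐) = 9 + (-9/7 - y/7) = 54/7 - y/7)
J = 1/2916 (J = 1/(1490 + 1426) = 1/2916 ≈ 0.00034294)
J + g(-29, 40)*(-1347) = 1/2916 + (54/7 - ⅐*40)*(-1347) = 1/2916 + (54/7 - 40/7)*(-1347) = 1/2916 + 2*(-1347) = 1/2916 - 2694 = -7855703/2916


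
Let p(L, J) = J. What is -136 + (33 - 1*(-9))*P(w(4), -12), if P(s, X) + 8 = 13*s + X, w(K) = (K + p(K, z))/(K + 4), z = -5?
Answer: -4177/4 ≈ -1044.3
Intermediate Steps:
w(K) = (-5 + K)/(4 + K) (w(K) = (K - 5)/(K + 4) = (-5 + K)/(4 + K))
P(s, X) = -8 + X + 13*s (P(s, X) = -8 + (13*s + X) = -8 + (X + 13*s) = -8 + X + 13*s)
-136 + (33 - 1*(-9))*P(w(4), -12) = -136 + (33 - 1*(-9))*(-8 - 12 + 13*((-5 + 4)/(4 + 4))) = -136 + (33 + 9)*(-8 - 12 + 13*(-1/8)) = -136 + 42*(-8 - 12 + 13*((⅛)*(-1))) = -136 + 42*(-8 - 12 + 13*(-⅛)) = -136 + 42*(-8 - 12 - 13/8) = -136 + 42*(-173/8) = -136 - 3633/4 = -4177/4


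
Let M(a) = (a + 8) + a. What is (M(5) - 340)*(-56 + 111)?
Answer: -17710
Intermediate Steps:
M(a) = 8 + 2*a (M(a) = (8 + a) + a = 8 + 2*a)
(M(5) - 340)*(-56 + 111) = ((8 + 2*5) - 340)*(-56 + 111) = ((8 + 10) - 340)*55 = (18 - 340)*55 = -322*55 = -17710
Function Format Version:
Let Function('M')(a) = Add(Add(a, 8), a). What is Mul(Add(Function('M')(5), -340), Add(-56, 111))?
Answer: -17710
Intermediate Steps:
Function('M')(a) = Add(8, Mul(2, a)) (Function('M')(a) = Add(Add(8, a), a) = Add(8, Mul(2, a)))
Mul(Add(Function('M')(5), -340), Add(-56, 111)) = Mul(Add(Add(8, Mul(2, 5)), -340), Add(-56, 111)) = Mul(Add(Add(8, 10), -340), 55) = Mul(Add(18, -340), 55) = Mul(-322, 55) = -17710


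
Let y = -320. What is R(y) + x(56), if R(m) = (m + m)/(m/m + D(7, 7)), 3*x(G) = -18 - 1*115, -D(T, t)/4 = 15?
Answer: -5927/177 ≈ -33.486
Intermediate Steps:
D(T, t) = -60 (D(T, t) = -4*15 = -60)
x(G) = -133/3 (x(G) = (-18 - 1*115)/3 = (-18 - 115)/3 = (1/3)*(-133) = -133/3)
R(m) = -2*m/59 (R(m) = (m + m)/(m/m - 60) = (2*m)/(1 - 60) = (2*m)/(-59) = (2*m)*(-1/59) = -2*m/59)
R(y) + x(56) = -2/59*(-320) - 133/3 = 640/59 - 133/3 = -5927/177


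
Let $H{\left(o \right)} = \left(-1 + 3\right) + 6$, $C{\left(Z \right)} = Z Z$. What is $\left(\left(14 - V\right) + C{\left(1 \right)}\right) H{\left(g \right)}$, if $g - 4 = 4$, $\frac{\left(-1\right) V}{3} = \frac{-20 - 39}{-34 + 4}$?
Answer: $\frac{836}{5} \approx 167.2$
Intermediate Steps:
$V = - \frac{59}{10}$ ($V = - 3 \frac{-20 - 39}{-34 + 4} = - 3 \left(- \frac{59}{-30}\right) = - 3 \left(\left(-59\right) \left(- \frac{1}{30}\right)\right) = \left(-3\right) \frac{59}{30} = - \frac{59}{10} \approx -5.9$)
$g = 8$ ($g = 4 + 4 = 8$)
$C{\left(Z \right)} = Z^{2}$
$H{\left(o \right)} = 8$ ($H{\left(o \right)} = 2 + 6 = 8$)
$\left(\left(14 - V\right) + C{\left(1 \right)}\right) H{\left(g \right)} = \left(\left(14 - - \frac{59}{10}\right) + 1^{2}\right) 8 = \left(\left(14 + \frac{59}{10}\right) + 1\right) 8 = \left(\frac{199}{10} + 1\right) 8 = \frac{209}{10} \cdot 8 = \frac{836}{5}$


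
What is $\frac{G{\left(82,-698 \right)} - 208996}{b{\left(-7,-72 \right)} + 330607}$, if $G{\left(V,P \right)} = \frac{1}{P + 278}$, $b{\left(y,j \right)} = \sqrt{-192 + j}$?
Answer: $- \frac{29020127370847}{45906415259460} + \frac{87778321 i \sqrt{66}}{22953207629730} \approx -0.63216 + 3.1068 \cdot 10^{-5} i$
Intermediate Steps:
$G{\left(V,P \right)} = \frac{1}{278 + P}$
$\frac{G{\left(82,-698 \right)} - 208996}{b{\left(-7,-72 \right)} + 330607} = \frac{\frac{1}{278 - 698} - 208996}{\sqrt{-192 - 72} + 330607} = \frac{\frac{1}{-420} - 208996}{\sqrt{-264} + 330607} = \frac{- \frac{1}{420} - 208996}{2 i \sqrt{66} + 330607} = - \frac{87778321}{420 \left(330607 + 2 i \sqrt{66}\right)}$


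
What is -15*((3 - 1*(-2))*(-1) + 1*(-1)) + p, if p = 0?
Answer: 90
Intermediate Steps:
-15*((3 - 1*(-2))*(-1) + 1*(-1)) + p = -15*((3 - 1*(-2))*(-1) + 1*(-1)) + 0 = -15*((3 + 2)*(-1) - 1) + 0 = -15*(5*(-1) - 1) + 0 = -15*(-5 - 1) + 0 = -15*(-6) + 0 = 90 + 0 = 90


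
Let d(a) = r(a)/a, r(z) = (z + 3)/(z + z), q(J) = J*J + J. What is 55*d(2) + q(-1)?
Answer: 275/8 ≈ 34.375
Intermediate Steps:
q(J) = J + J**2 (q(J) = J**2 + J = J + J**2)
r(z) = (3 + z)/(2*z) (r(z) = (3 + z)/((2*z)) = (3 + z)*(1/(2*z)) = (3 + z)/(2*z))
d(a) = (3 + a)/(2*a**2) (d(a) = ((3 + a)/(2*a))/a = (3 + a)/(2*a**2))
55*d(2) + q(-1) = 55*((1/2)*(3 + 2)/2**2) - (1 - 1) = 55*((1/2)*(1/4)*5) - 1*0 = 55*(5/8) + 0 = 275/8 + 0 = 275/8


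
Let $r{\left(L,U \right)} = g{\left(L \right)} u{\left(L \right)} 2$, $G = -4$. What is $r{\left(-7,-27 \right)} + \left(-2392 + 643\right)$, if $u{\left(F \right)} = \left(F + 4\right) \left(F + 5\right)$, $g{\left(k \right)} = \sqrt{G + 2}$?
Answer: $-1749 + 12 i \sqrt{2} \approx -1749.0 + 16.971 i$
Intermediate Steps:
$g{\left(k \right)} = i \sqrt{2}$ ($g{\left(k \right)} = \sqrt{-4 + 2} = \sqrt{-2} = i \sqrt{2}$)
$u{\left(F \right)} = \left(4 + F\right) \left(5 + F\right)$
$r{\left(L,U \right)} = 2 i \sqrt{2} \left(20 + L^{2} + 9 L\right)$ ($r{\left(L,U \right)} = i \sqrt{2} \left(20 + L^{2} + 9 L\right) 2 = 2 i \sqrt{2} \left(20 + L^{2} + 9 L\right)$)
$r{\left(-7,-27 \right)} + \left(-2392 + 643\right) = 2 i \sqrt{2} \left(20 + \left(-7\right)^{2} + 9 \left(-7\right)\right) + \left(-2392 + 643\right) = 2 i \sqrt{2} \left(20 + 49 - 63\right) - 1749 = 2 i \sqrt{2} \cdot 6 - 1749 = 12 i \sqrt{2} - 1749 = -1749 + 12 i \sqrt{2}$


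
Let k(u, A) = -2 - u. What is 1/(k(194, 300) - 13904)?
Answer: -1/14100 ≈ -7.0922e-5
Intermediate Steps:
1/(k(194, 300) - 13904) = 1/((-2 - 1*194) - 13904) = 1/((-2 - 194) - 13904) = 1/(-196 - 13904) = 1/(-14100) = -1/14100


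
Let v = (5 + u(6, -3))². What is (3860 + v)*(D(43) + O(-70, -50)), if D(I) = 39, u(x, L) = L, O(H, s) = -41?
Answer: -7728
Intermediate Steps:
v = 4 (v = (5 - 3)² = 2² = 4)
(3860 + v)*(D(43) + O(-70, -50)) = (3860 + 4)*(39 - 41) = 3864*(-2) = -7728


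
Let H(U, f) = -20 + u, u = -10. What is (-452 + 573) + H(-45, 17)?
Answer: 91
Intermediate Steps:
H(U, f) = -30 (H(U, f) = -20 - 10 = -30)
(-452 + 573) + H(-45, 17) = (-452 + 573) - 30 = 121 - 30 = 91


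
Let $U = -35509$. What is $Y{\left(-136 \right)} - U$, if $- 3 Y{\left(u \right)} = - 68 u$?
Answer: $\frac{97279}{3} \approx 32426.0$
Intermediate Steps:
$Y{\left(u \right)} = \frac{68 u}{3}$ ($Y{\left(u \right)} = - \frac{\left(-68\right) u}{3} = \frac{68 u}{3}$)
$Y{\left(-136 \right)} - U = \frac{68}{3} \left(-136\right) - -35509 = - \frac{9248}{3} + 35509 = \frac{97279}{3}$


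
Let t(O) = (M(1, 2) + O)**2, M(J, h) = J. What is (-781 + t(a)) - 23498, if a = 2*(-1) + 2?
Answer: -24278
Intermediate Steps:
a = 0 (a = -2 + 2 = 0)
t(O) = (1 + O)**2
(-781 + t(a)) - 23498 = (-781 + (1 + 0)**2) - 23498 = (-781 + 1**2) - 23498 = (-781 + 1) - 23498 = -780 - 23498 = -24278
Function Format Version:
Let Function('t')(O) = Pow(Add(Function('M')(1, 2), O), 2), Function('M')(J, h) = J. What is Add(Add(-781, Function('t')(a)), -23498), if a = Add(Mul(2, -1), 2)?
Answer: -24278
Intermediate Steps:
a = 0 (a = Add(-2, 2) = 0)
Function('t')(O) = Pow(Add(1, O), 2)
Add(Add(-781, Function('t')(a)), -23498) = Add(Add(-781, Pow(Add(1, 0), 2)), -23498) = Add(Add(-781, Pow(1, 2)), -23498) = Add(Add(-781, 1), -23498) = Add(-780, -23498) = -24278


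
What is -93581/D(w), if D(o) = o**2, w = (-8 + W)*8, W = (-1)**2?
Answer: -93581/3136 ≈ -29.841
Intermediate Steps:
W = 1
w = -56 (w = (-8 + 1)*8 = -7*8 = -56)
-93581/D(w) = -93581/((-56)**2) = -93581/3136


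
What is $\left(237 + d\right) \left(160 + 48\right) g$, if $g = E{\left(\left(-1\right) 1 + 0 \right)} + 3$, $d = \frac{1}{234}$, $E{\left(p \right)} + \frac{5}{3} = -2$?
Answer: $- \frac{887344}{27} \approx -32865.0$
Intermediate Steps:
$E{\left(p \right)} = - \frac{11}{3}$ ($E{\left(p \right)} = - \frac{5}{3} - 2 = - \frac{11}{3}$)
$d = \frac{1}{234} \approx 0.0042735$
$g = - \frac{2}{3}$ ($g = - \frac{11}{3} + 3 = - \frac{2}{3} \approx -0.66667$)
$\left(237 + d\right) \left(160 + 48\right) g = \left(237 + \frac{1}{234}\right) \left(160 + 48\right) \left(- \frac{2}{3}\right) = \frac{55459}{234} \cdot 208 \left(- \frac{2}{3}\right) = \frac{443672}{9} \left(- \frac{2}{3}\right) = - \frac{887344}{27}$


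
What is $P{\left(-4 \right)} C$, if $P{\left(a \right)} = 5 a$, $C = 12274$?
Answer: $-245480$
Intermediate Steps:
$P{\left(-4 \right)} C = 5 \left(-4\right) 12274 = \left(-20\right) 12274 = -245480$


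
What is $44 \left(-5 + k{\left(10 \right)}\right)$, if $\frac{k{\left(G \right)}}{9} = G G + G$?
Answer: $43340$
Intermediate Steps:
$k{\left(G \right)} = 9 G + 9 G^{2}$ ($k{\left(G \right)} = 9 \left(G G + G\right) = 9 \left(G^{2} + G\right) = 9 \left(G + G^{2}\right) = 9 G + 9 G^{2}$)
$44 \left(-5 + k{\left(10 \right)}\right) = 44 \left(-5 + 9 \cdot 10 \left(1 + 10\right)\right) = 44 \left(-5 + 9 \cdot 10 \cdot 11\right) = 44 \left(-5 + 990\right) = 44 \cdot 985 = 43340$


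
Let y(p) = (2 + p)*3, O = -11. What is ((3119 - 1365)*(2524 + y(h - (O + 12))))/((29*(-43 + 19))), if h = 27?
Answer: -571804/87 ≈ -6572.5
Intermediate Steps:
y(p) = 6 + 3*p
((3119 - 1365)*(2524 + y(h - (O + 12))))/((29*(-43 + 19))) = ((3119 - 1365)*(2524 + (6 + 3*(27 - (-11 + 12)))))/((29*(-43 + 19))) = (1754*(2524 + (6 + 3*(27 - 1*1))))/((29*(-24))) = (1754*(2524 + (6 + 3*(27 - 1))))/(-696) = (1754*(2524 + (6 + 3*26)))*(-1/696) = (1754*(2524 + (6 + 78)))*(-1/696) = (1754*(2524 + 84))*(-1/696) = (1754*2608)*(-1/696) = 4574432*(-1/696) = -571804/87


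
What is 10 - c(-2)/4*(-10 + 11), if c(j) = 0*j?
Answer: 10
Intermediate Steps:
c(j) = 0
10 - c(-2)/4*(-10 + 11) = 10 - 0/4*(-10 + 11) = 10 - 0*(¼) = 10 - 0 = 10 - 1*0 = 10 + 0 = 10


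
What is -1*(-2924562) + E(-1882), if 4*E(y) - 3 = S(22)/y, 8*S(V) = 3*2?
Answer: 88064433525/30112 ≈ 2.9246e+6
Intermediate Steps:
S(V) = ¾ (S(V) = (3*2)/8 = (⅛)*6 = ¾)
E(y) = ¾ + 3/(16*y) (E(y) = ¾ + (3/(4*y))/4 = ¾ + 3/(16*y))
-1*(-2924562) + E(-1882) = -1*(-2924562) + (3/16)*(1 + 4*(-1882))/(-1882) = 2924562 + (3/16)*(-1/1882)*(1 - 7528) = 2924562 + (3/16)*(-1/1882)*(-7527) = 2924562 + 22581/30112 = 88064433525/30112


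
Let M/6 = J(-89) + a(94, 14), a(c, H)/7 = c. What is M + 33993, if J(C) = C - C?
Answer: 37941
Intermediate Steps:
a(c, H) = 7*c
J(C) = 0
M = 3948 (M = 6*(0 + 7*94) = 6*(0 + 658) = 6*658 = 3948)
M + 33993 = 3948 + 33993 = 37941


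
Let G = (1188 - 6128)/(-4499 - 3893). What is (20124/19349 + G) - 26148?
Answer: -1061391077729/40594202 ≈ -26146.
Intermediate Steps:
G = 1235/2098 (G = -4940/(-8392) = -4940*(-1/8392) = 1235/2098 ≈ 0.58866)
(20124/19349 + G) - 26148 = (20124/19349 + 1235/2098) - 26148 = 66116167/40594202 - 26148 = -1061391077729/40594202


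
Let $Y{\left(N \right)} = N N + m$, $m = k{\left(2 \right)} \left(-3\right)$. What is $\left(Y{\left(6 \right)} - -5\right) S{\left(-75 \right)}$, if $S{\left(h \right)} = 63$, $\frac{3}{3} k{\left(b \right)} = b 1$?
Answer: $2205$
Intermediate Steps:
$k{\left(b \right)} = b$ ($k{\left(b \right)} = b 1 = b$)
$m = -6$ ($m = 2 \left(-3\right) = -6$)
$Y{\left(N \right)} = -6 + N^{2}$ ($Y{\left(N \right)} = N N - 6 = N^{2} - 6 = -6 + N^{2}$)
$\left(Y{\left(6 \right)} - -5\right) S{\left(-75 \right)} = \left(\left(-6 + 6^{2}\right) - -5\right) 63 = \left(\left(-6 + 36\right) + 5\right) 63 = \left(30 + 5\right) 63 = 35 \cdot 63 = 2205$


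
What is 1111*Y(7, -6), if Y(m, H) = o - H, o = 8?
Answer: 15554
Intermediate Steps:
Y(m, H) = 8 - H
1111*Y(7, -6) = 1111*(8 - 1*(-6)) = 1111*(8 + 6) = 1111*14 = 15554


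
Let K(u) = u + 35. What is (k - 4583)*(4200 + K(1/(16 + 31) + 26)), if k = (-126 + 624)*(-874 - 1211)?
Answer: -208862100684/47 ≈ -4.4439e+9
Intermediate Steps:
k = -1038330 (k = 498*(-2085) = -1038330)
K(u) = 35 + u
(k - 4583)*(4200 + K(1/(16 + 31) + 26)) = (-1038330 - 4583)*(4200 + (35 + (1/(16 + 31) + 26))) = -1042913*(4200 + (35 + (1/47 + 26))) = -1042913*(4200 + (35 + 1223/47)) = -1042913*(4200 + 2868/47) = -1042913*200268/47 = -208862100684/47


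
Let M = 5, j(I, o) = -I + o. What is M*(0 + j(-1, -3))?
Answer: -10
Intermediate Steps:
j(I, o) = o - I
M*(0 + j(-1, -3)) = 5*(0 + (-3 - 1*(-1))) = 5*(0 + (-3 + 1)) = 5*(0 - 2) = 5*(-2) = -10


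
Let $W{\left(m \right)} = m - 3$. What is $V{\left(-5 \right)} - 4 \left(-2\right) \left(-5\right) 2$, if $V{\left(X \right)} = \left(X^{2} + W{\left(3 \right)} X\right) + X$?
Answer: $-60$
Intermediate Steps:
$W{\left(m \right)} = -3 + m$
$V{\left(X \right)} = X + X^{2}$ ($V{\left(X \right)} = \left(X^{2} + \left(-3 + 3\right) X\right) + X = \left(X^{2} + 0 X\right) + X = \left(X^{2} + 0\right) + X = X^{2} + X = X + X^{2}$)
$V{\left(-5 \right)} - 4 \left(-2\right) \left(-5\right) 2 = - 5 \left(1 - 5\right) - 4 \left(-2\right) \left(-5\right) 2 = \left(-5\right) \left(-4\right) - 4 \cdot 10 \cdot 2 = 20 - 80 = -60$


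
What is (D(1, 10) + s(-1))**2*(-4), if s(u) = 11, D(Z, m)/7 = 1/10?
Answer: -13689/25 ≈ -547.56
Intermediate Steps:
D(Z, m) = 7/10
(D(1, 10) + s(-1))**2*(-4) = (7/10 + 11)**2*(-4) = (117/10)**2*(-4) = (13689/100)*(-4) = -13689/25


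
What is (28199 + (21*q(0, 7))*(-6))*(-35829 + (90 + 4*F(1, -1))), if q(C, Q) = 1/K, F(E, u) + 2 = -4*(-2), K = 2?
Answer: -1004877240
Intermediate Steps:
F(E, u) = 6 (F(E, u) = -2 - 4*(-2) = -2 + 8 = 6)
q(C, Q) = ½ (q(C, Q) = 1/2 = ½)
(28199 + (21*q(0, 7))*(-6))*(-35829 + (90 + 4*F(1, -1))) = (28199 + (21*(½))*(-6))*(-35829 + (90 + 4*6)) = (28199 + (21/2)*(-6))*(-35829 + (90 + 24)) = (28199 - 63)*(-35829 + 114) = 28136*(-35715) = -1004877240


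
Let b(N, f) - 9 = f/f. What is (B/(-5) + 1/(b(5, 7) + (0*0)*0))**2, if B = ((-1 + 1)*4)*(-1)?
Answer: 1/100 ≈ 0.010000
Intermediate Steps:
b(N, f) = 10 (b(N, f) = 9 + f/f = 9 + 1 = 10)
B = 0 (B = (0*4)*(-1) = 0*(-1) = 0)
(B/(-5) + 1/(b(5, 7) + (0*0)*0))**2 = (0/(-5) + 1/(10 + (0*0)*0))**2 = (-1/5*0 + 1/(10 + 0*0))**2 = (0 + 1/(10 + 0))**2 = (0 + 1/10)**2 = (1/10)**2 = 1/100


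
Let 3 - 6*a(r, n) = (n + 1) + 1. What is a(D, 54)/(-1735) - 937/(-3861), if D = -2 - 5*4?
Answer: 3319601/13397670 ≈ 0.24777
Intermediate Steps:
D = -22 (D = -2 - 20 = -22)
a(r, n) = 1/6 - n/6 (a(r, n) = 1/2 - ((n + 1) + 1)/6 = 1/2 - ((1 + n) + 1)/6 = 1/2 - (2 + n)/6 = 1/2 + (-1/3 - n/6) = 1/6 - n/6)
a(D, 54)/(-1735) - 937/(-3861) = (1/6 - 1/6*54)/(-1735) - 937/(-3861) = (1/6 - 9)*(-1/1735) - 937*(-1/3861) = -53/6*(-1/1735) + 937/3861 = 53/10410 + 937/3861 = 3319601/13397670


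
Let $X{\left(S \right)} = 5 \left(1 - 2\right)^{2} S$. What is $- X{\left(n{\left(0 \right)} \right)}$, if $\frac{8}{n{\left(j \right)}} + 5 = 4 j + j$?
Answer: $8$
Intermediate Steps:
$n{\left(j \right)} = \frac{8}{-5 + 5 j}$ ($n{\left(j \right)} = \frac{8}{-5 + \left(4 j + j\right)} = \frac{8}{-5 + 5 j}$)
$X{\left(S \right)} = 5 S$ ($X{\left(S \right)} = 5 \left(-1\right)^{2} S = 5 \cdot 1 S = 5 S$)
$- X{\left(n{\left(0 \right)} \right)} = - 5 \frac{8}{5 \left(-1 + 0\right)} = - 5 \frac{8}{5 \left(-1\right)} = - 5 \cdot \frac{8}{5} \left(-1\right) = - \frac{5 \left(-8\right)}{5} = \left(-1\right) \left(-8\right) = 8$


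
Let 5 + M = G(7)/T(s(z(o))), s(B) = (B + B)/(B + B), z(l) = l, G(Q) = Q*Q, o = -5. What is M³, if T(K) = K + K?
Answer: 59319/8 ≈ 7414.9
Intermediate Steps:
G(Q) = Q²
s(B) = 1 (s(B) = (2*B)/((2*B)) = (2*B)*(1/(2*B)) = 1)
T(K) = 2*K
M = 39/2 (M = -5 + 7²/((2*1)) = -5 + 49/2 = 39/2 ≈ 19.500)
M³ = (39/2)³ = 59319/8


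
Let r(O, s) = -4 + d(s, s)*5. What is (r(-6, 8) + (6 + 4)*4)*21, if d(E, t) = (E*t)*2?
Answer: 14196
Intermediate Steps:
d(E, t) = 2*E*t
r(O, s) = -4 + 10*s² (r(O, s) = -4 + (2*s*s)*5 = -4 + (2*s²)*5 = -4 + 10*s²)
(r(-6, 8) + (6 + 4)*4)*21 = ((-4 + 10*8²) + (6 + 4)*4)*21 = ((-4 + 10*64) + 10*4)*21 = ((-4 + 640) + 40)*21 = (636 + 40)*21 = 676*21 = 14196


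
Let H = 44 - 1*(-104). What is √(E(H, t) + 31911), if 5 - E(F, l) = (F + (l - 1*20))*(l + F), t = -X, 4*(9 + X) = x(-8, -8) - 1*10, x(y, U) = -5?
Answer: √148647/4 ≈ 96.387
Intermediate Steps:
H = 148 (H = 44 + 104 = 148)
X = -51/4 (X = -9 + (-5 - 1*10)/4 = -9 + (-5 - 10)/4 = -9 + (¼)*(-15) = -9 - 15/4 = -51/4 ≈ -12.750)
t = 51/4 (t = -1*(-51/4) = 51/4 ≈ 12.750)
E(F, l) = 5 - (F + l)*(-20 + F + l) (E(F, l) = 5 - (F + (l - 1*20))*(l + F) = 5 - (F + (l - 20))*(F + l) = 5 - (F + (-20 + l))*(F + l) = 5 - (-20 + F + l)*(F + l) = 5 - (F + l)*(-20 + F + l))
√(E(H, t) + 31911) = √((5 - 1*148² - (51/4)² + 20*148 + 20*(51/4) - 2*148*51/4) + 31911) = √((5 - 1*21904 - 1*2601/16 + 2960 + 255 - 3774) + 31911) = √((5 - 21904 - 2601/16 + 2960 + 255 - 3774) + 31911) = √(-361929/16 + 31911) = √(148647/16) = √148647/4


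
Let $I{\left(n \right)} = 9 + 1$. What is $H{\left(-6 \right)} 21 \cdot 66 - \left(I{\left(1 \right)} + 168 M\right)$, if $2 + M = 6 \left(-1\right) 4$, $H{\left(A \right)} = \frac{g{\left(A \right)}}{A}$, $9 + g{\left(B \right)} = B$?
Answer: $7823$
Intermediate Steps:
$g{\left(B \right)} = -9 + B$
$I{\left(n \right)} = 10$
$H{\left(A \right)} = \frac{-9 + A}{A}$
$M = -26$ ($M = -2 + 6 \left(-1\right) 4 = -2 - 24 = -26$)
$H{\left(-6 \right)} 21 \cdot 66 - \left(I{\left(1 \right)} + 168 M\right) = \frac{-9 - 6}{-6} \cdot 21 \cdot 66 - \left(10 + 168 \left(-26\right)\right) = \left(- \frac{1}{6}\right) \left(-15\right) 21 \cdot 66 - \left(10 - 4368\right) = \frac{5}{2} \cdot 21 \cdot 66 - -4358 = \frac{105}{2} \cdot 66 + 4358 = 3465 + 4358 = 7823$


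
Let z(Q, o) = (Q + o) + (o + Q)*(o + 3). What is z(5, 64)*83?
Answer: 389436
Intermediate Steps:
z(Q, o) = Q + o + (3 + o)*(Q + o) (z(Q, o) = (Q + o) + (Q + o)*(3 + o) = (Q + o) + (3 + o)*(Q + o) = Q + o + (3 + o)*(Q + o))
z(5, 64)*83 = (64² + 4*5 + 4*64 + 5*64)*83 = (4096 + 20 + 256 + 320)*83 = 4692*83 = 389436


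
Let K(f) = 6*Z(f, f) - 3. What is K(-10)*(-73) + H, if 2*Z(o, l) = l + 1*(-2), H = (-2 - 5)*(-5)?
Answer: 2882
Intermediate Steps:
H = 35 (H = -7*(-5) = 35)
Z(o, l) = -1 + l/2 (Z(o, l) = (l + 1*(-2))/2 = (l - 2)/2 = (-2 + l)/2 = -1 + l/2)
K(f) = -9 + 3*f (K(f) = 6*(-1 + f/2) - 3 = (-6 + 3*f) - 3 = -9 + 3*f)
K(-10)*(-73) + H = (-9 + 3*(-10))*(-73) + 35 = (-9 - 30)*(-73) + 35 = -39*(-73) + 35 = 2847 + 35 = 2882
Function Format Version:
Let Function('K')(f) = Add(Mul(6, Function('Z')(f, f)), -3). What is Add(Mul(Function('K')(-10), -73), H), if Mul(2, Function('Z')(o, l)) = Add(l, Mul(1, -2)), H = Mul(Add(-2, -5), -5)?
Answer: 2882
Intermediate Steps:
H = 35 (H = Mul(-7, -5) = 35)
Function('Z')(o, l) = Add(-1, Mul(Rational(1, 2), l)) (Function('Z')(o, l) = Mul(Rational(1, 2), Add(l, Mul(1, -2))) = Mul(Rational(1, 2), Add(l, -2)) = Mul(Rational(1, 2), Add(-2, l)) = Add(-1, Mul(Rational(1, 2), l)))
Function('K')(f) = Add(-9, Mul(3, f)) (Function('K')(f) = Add(Mul(6, Add(-1, Mul(Rational(1, 2), f))), -3) = Add(Add(-6, Mul(3, f)), -3) = Add(-9, Mul(3, f)))
Add(Mul(Function('K')(-10), -73), H) = Add(Mul(Add(-9, Mul(3, -10)), -73), 35) = Add(Mul(Add(-9, -30), -73), 35) = Add(Mul(-39, -73), 35) = Add(2847, 35) = 2882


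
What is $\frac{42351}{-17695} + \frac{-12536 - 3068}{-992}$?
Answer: $\frac{58525147}{4388360} \approx 13.336$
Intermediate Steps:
$\frac{42351}{-17695} + \frac{-12536 - 3068}{-992} = 42351 \left(- \frac{1}{17695}\right) + \left(-12536 - 3068\right) \left(- \frac{1}{992}\right) = - \frac{42351}{17695} - - \frac{3901}{248} = - \frac{42351}{17695} + \frac{3901}{248} = \frac{58525147}{4388360}$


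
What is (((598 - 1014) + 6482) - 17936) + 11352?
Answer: -518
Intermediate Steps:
(((598 - 1014) + 6482) - 17936) + 11352 = ((-416 + 6482) - 17936) + 11352 = (6066 - 17936) + 11352 = -11870 + 11352 = -518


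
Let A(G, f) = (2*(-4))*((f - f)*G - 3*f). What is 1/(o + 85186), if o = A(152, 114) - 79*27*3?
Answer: 1/81523 ≈ 1.2266e-5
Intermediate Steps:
A(G, f) = 24*f (A(G, f) = -8*(0*G - 3*f) = -8*(0 - 3*f) = -(-24)*f = 24*f)
o = -3663 (o = 24*114 - 79*27*3 = 2736 - 2133*3 = 2736 - 6399 = -3663)
1/(o + 85186) = 1/(-3663 + 85186) = 1/81523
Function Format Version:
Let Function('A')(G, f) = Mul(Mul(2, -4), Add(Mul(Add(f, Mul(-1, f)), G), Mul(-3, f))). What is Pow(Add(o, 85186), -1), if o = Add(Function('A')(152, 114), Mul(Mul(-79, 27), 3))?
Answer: Rational(1, 81523) ≈ 1.2266e-5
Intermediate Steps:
Function('A')(G, f) = Mul(24, f) (Function('A')(G, f) = Mul(-8, Add(Mul(0, G), Mul(-3, f))) = Mul(-8, Add(0, Mul(-3, f))) = Mul(-8, Mul(-3, f)) = Mul(24, f))
o = -3663 (o = Add(Mul(24, 114), Mul(Mul(-79, 27), 3)) = Add(2736, Mul(-2133, 3)) = Add(2736, -6399) = -3663)
Pow(Add(o, 85186), -1) = Pow(Add(-3663, 85186), -1) = Pow(81523, -1) = Rational(1, 81523)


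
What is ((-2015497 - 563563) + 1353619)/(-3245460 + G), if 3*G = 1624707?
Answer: 1225441/2703891 ≈ 0.45321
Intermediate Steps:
G = 541569 (G = (1/3)*1624707 = 541569)
((-2015497 - 563563) + 1353619)/(-3245460 + G) = ((-2015497 - 563563) + 1353619)/(-3245460 + 541569) = (-2579060 + 1353619)/(-2703891) = -1225441*(-1/2703891) = 1225441/2703891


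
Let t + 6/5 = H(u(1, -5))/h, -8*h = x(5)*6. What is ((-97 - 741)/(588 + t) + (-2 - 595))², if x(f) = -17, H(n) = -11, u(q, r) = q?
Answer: 1998709053541776/5581135849 ≈ 3.5812e+5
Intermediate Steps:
h = 51/4 (h = -(-17)*6/8 = -⅛*(-102) = 51/4 ≈ 12.750)
t = -526/255 (t = -6/5 - 11/51/4 = -6/5 - 11*4/51 = -6/5 - 44/51 = -526/255 ≈ -2.0627)
((-97 - 741)/(588 + t) + (-2 - 595))² = ((-97 - 741)/(588 - 526/255) + (-2 - 595))² = (-838/149414/255 - 597)² = (-838*255/149414 - 597)² = (-106845/74707 - 597)² = (-44706924/74707)² = 1998709053541776/5581135849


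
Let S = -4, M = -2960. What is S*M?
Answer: 11840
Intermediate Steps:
S*M = -4*(-2960) = 11840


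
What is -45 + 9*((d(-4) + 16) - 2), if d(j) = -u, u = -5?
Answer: 126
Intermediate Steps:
d(j) = 5 (d(j) = -1*(-5) = 5)
-45 + 9*((d(-4) + 16) - 2) = -45 + 9*((5 + 16) - 2) = -45 + 9*(21 - 2) = -45 + 9*19 = -45 + 171 = 126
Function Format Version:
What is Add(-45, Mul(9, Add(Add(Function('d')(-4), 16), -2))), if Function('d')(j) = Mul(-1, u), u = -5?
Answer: 126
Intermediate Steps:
Function('d')(j) = 5 (Function('d')(j) = Mul(-1, -5) = 5)
Add(-45, Mul(9, Add(Add(Function('d')(-4), 16), -2))) = Add(-45, Mul(9, Add(Add(5, 16), -2))) = Add(-45, Mul(9, Add(21, -2))) = Add(-45, Mul(9, 19)) = Add(-45, 171) = 126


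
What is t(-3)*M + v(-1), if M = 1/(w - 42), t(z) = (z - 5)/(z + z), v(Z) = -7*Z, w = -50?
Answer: 482/69 ≈ 6.9855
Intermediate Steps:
t(z) = (-5 + z)/(2*z) (t(z) = (-5 + z)/((2*z)) = (-5 + z)*(1/(2*z)) = (-5 + z)/(2*z))
M = -1/92 (M = 1/(-50 - 42) = 1/(-92) = -1/92 ≈ -0.010870)
t(-3)*M + v(-1) = ((½)*(-5 - 3)/(-3))*(-1/92) - 7*(-1) = ((½)*(-⅓)*(-8))*(-1/92) + 7 = (4/3)*(-1/92) + 7 = -1/69 + 7 = 482/69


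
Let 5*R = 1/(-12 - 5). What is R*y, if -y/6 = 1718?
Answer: 10308/85 ≈ 121.27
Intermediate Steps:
R = -1/85 (R = 1/(5*(-12 - 5)) = (1/5)/(-17) = (1/5)*(-1/17) = -1/85 ≈ -0.011765)
y = -10308 (y = -6*1718 = -10308)
R*y = -1/85*(-10308) = 10308/85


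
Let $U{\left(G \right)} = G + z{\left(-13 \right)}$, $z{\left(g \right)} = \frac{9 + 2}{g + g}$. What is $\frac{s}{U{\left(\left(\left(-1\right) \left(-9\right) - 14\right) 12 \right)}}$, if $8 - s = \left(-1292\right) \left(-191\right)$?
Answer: $\frac{6415864}{1571} \approx 4083.9$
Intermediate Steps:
$z{\left(g \right)} = \frac{11}{2 g}$
$s = -246764$ ($s = 8 - \left(-1292\right) \left(-191\right) = 8 - 246772 = -246764$)
$U{\left(G \right)} = - \frac{11}{26} + G$ ($U{\left(G \right)} = G + \frac{11}{2 \left(-13\right)} = G + \frac{11}{2} \left(- \frac{1}{13}\right) = G - \frac{11}{26} = - \frac{11}{26} + G$)
$\frac{s}{U{\left(\left(\left(-1\right) \left(-9\right) - 14\right) 12 \right)}} = - \frac{246764}{- \frac{11}{26} + \left(\left(-1\right) \left(-9\right) - 14\right) 12} = - \frac{246764}{- \frac{11}{26} + \left(9 - 14\right) 12} = - \frac{246764}{- \frac{11}{26} - 60} = - \frac{246764}{- \frac{1571}{26}} = \left(-246764\right) \left(- \frac{26}{1571}\right) = \frac{6415864}{1571}$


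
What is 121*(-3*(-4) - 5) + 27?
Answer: 874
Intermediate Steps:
121*(-3*(-4) - 5) + 27 = 121*(12 - 5) + 27 = 121*7 + 27 = 847 + 27 = 874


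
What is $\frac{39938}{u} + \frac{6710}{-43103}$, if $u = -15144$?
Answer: $- \frac{911531927}{326375916} \approx -2.7929$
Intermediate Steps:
$\frac{39938}{u} + \frac{6710}{-43103} = \frac{39938}{-15144} + \frac{6710}{-43103} = 39938 \left(- \frac{1}{15144}\right) + 6710 \left(- \frac{1}{43103}\right) = - \frac{19969}{7572} - \frac{6710}{43103} = - \frac{911531927}{326375916}$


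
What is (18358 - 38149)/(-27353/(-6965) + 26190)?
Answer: -137844315/182440703 ≈ -0.75556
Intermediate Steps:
(18358 - 38149)/(-27353/(-6965) + 26190) = -19791/(-27353*(-1/6965) + 26190) = -19791/(27353/6965 + 26190) = -19791/182440703/6965 = -19791*6965/182440703 = -137844315/182440703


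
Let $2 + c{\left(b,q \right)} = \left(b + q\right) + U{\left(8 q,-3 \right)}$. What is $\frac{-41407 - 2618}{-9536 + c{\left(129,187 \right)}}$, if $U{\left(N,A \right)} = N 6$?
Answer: $\frac{14675}{82} \approx 178.96$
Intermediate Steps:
$U{\left(N,A \right)} = 6 N$
$c{\left(b,q \right)} = -2 + b + 49 q$ ($c{\left(b,q \right)} = -2 + \left(\left(b + q\right) + 6 \cdot 8 q\right) = -2 + \left(\left(b + q\right) + 48 q\right) = -2 + \left(b + 49 q\right) = -2 + b + 49 q$)
$\frac{-41407 - 2618}{-9536 + c{\left(129,187 \right)}} = \frac{-41407 - 2618}{-9536 + \left(-2 + 129 + 49 \cdot 187\right)} = - \frac{44025}{-9536 + \left(-2 + 129 + 9163\right)} = - \frac{44025}{-9536 + 9290} = - \frac{44025}{-246} = \left(-44025\right) \left(- \frac{1}{246}\right) = \frac{14675}{82}$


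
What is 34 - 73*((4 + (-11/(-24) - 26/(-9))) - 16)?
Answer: 47927/72 ≈ 665.65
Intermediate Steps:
34 - 73*((4 + (-11/(-24) - 26/(-9))) - 16) = 34 - 73*((4 + (-11*(-1/24) - 26*(-1/9))) - 16) = 34 - 73*((4 + (11/24 + 26/9)) - 16) = 34 - 73*((4 + 241/72) - 16) = 34 - 73*(529/72 - 16) = 34 - 73*(-623/72) = 34 + 45479/72 = 47927/72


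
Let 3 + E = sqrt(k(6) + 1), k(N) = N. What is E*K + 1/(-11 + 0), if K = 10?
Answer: -331/11 + 10*sqrt(7) ≈ -3.6334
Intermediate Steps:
E = -3 + sqrt(7) (E = -3 + sqrt(6 + 1) = -3 + sqrt(7) ≈ -0.35425)
E*K + 1/(-11 + 0) = (-3 + sqrt(7))*10 + 1/(-11 + 0) = (-30 + 10*sqrt(7)) + 1/(-11) = (-30 + 10*sqrt(7)) - 1/11 = -331/11 + 10*sqrt(7)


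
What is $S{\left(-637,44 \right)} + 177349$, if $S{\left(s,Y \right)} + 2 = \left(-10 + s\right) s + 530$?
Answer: $590016$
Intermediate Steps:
$S{\left(s,Y \right)} = 528 + s \left(-10 + s\right)$ ($S{\left(s,Y \right)} = -2 + \left(\left(-10 + s\right) s + 530\right) = -2 + \left(s \left(-10 + s\right) + 530\right) = -2 + \left(530 + s \left(-10 + s\right)\right) = 528 + s \left(-10 + s\right)$)
$S{\left(-637,44 \right)} + 177349 = \left(528 + \left(-637\right)^{2} - -6370\right) + 177349 = \left(528 + 405769 + 6370\right) + 177349 = 412667 + 177349 = 590016$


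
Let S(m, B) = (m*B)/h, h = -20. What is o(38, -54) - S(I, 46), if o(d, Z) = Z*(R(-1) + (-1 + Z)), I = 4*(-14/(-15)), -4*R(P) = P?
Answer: 444763/150 ≈ 2965.1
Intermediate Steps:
R(P) = -P/4
I = 56/15 (I = 4*(-14*(-1/15)) = 4*(14/15) = 56/15 ≈ 3.7333)
S(m, B) = -B*m/20 (S(m, B) = (m*B)/(-20) = (B*m)*(-1/20) = -B*m/20)
o(d, Z) = Z*(-¾ + Z) (o(d, Z) = Z*(-¼*(-1) + (-1 + Z)) = Z*(¼ + (-1 + Z)) = Z*(-¾ + Z))
o(38, -54) - S(I, 46) = (¼)*(-54)*(-3 + 4*(-54)) - (-1)*46*56/(20*15) = (¼)*(-54)*(-3 - 216) - 1*(-644/75) = (¼)*(-54)*(-219) + 644/75 = 5913/2 + 644/75 = 444763/150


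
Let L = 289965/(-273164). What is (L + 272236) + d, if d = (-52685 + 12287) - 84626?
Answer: 40212728803/273164 ≈ 1.4721e+5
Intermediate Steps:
L = -289965/273164 (L = 289965*(-1/273164) = -289965/273164 ≈ -1.0615)
d = -125024 (d = -40398 - 84626 = -125024)
(L + 272236) + d = (-289965/273164 + 272236) - 125024 = 74364784739/273164 - 125024 = 40212728803/273164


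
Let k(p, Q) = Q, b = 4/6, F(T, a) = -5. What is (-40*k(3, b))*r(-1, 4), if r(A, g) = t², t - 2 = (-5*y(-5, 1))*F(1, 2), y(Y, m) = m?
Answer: -19440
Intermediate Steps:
b = ⅔ (b = 4*(⅙) = ⅔ ≈ 0.66667)
t = 27 (t = 2 - 5*1*(-5) = 2 - 5*(-5) = 2 + 25 = 27)
r(A, g) = 729 (r(A, g) = 27² = 729)
(-40*k(3, b))*r(-1, 4) = -40*⅔*729 = -80/3*729 = -19440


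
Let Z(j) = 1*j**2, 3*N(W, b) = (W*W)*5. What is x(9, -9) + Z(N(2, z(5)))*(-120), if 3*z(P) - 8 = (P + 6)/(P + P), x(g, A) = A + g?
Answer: -16000/3 ≈ -5333.3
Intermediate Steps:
z(P) = 8/3 + (6 + P)/(6*P) (z(P) = 8/3 + ((P + 6)/(P + P))/3 = 8/3 + ((6 + P)/((2*P)))/3 = 8/3 + ((6 + P)*(1/(2*P)))/3 = 8/3 + ((6 + P)/(2*P))/3 = 8/3 + (6 + P)/(6*P))
N(W, b) = 5*W**2/3 (N(W, b) = ((W*W)*5)/3 = (W**2*5)/3 = (5*W**2)/3 = 5*W**2/3)
Z(j) = j**2
x(9, -9) + Z(N(2, z(5)))*(-120) = (-9 + 9) + ((5/3)*2**2)**2*(-120) = 0 + ((5/3)*4)**2*(-120) = 0 + (20/3)**2*(-120) = 0 + (400/9)*(-120) = 0 - 16000/3 = -16000/3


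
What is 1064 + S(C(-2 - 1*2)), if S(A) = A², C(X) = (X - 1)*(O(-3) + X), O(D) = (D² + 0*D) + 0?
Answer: 1689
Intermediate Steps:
O(D) = D² (O(D) = (D² + 0) + 0 = D² + 0 = D²)
C(X) = (-1 + X)*(9 + X) (C(X) = (X - 1)*((-3)² + X) = (-1 + X)*(9 + X))
1064 + S(C(-2 - 1*2)) = 1064 + (-9 + (-2 - 1*2)² + 8*(-2 - 1*2))² = 1064 + (-9 + (-2 - 2)² + 8*(-2 - 2))² = 1064 + (-9 + (-4)² + 8*(-4))² = 1064 + (-9 + 16 - 32)² = 1064 + (-25)² = 1064 + 625 = 1689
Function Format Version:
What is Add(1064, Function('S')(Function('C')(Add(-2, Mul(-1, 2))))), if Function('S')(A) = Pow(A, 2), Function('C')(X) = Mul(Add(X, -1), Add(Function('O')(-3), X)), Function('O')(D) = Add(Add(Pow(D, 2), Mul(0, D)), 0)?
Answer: 1689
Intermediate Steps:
Function('O')(D) = Pow(D, 2) (Function('O')(D) = Add(Add(Pow(D, 2), 0), 0) = Add(Pow(D, 2), 0) = Pow(D, 2))
Function('C')(X) = Mul(Add(-1, X), Add(9, X)) (Function('C')(X) = Mul(Add(X, -1), Add(Pow(-3, 2), X)) = Mul(Add(-1, X), Add(9, X)))
Add(1064, Function('S')(Function('C')(Add(-2, Mul(-1, 2))))) = Add(1064, Pow(Add(-9, Pow(Add(-2, Mul(-1, 2)), 2), Mul(8, Add(-2, Mul(-1, 2)))), 2)) = Add(1064, Pow(Add(-9, Pow(Add(-2, -2), 2), Mul(8, Add(-2, -2))), 2)) = Add(1064, Pow(Add(-9, Pow(-4, 2), Mul(8, -4)), 2)) = Add(1064, Pow(Add(-9, 16, -32), 2)) = Add(1064, Pow(-25, 2)) = Add(1064, 625) = 1689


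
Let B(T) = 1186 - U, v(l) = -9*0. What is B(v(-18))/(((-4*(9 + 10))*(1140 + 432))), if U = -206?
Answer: -29/2489 ≈ -0.011651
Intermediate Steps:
v(l) = 0
B(T) = 1392 (B(T) = 1186 - 1*(-206) = 1186 + 206 = 1392)
B(v(-18))/(((-4*(9 + 10))*(1140 + 432))) = 1392/(((-4*(9 + 10))*(1140 + 432))) = 1392/((-4*19*1572)) = 1392/((-76*1572)) = 1392/(-119472) = 1392*(-1/119472) = -29/2489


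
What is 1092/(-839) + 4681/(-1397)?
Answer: -5452883/1172083 ≈ -4.6523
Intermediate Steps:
1092/(-839) + 4681/(-1397) = 1092*(-1/839) + 4681*(-1/1397) = -1092/839 - 4681/1397 = -5452883/1172083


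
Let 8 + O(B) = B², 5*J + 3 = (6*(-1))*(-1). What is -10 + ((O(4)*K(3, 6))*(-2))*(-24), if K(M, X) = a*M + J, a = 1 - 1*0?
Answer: 6862/5 ≈ 1372.4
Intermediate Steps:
J = ⅗ (J = -⅗ + ((6*(-1))*(-1))/5 = -⅗ + (-6*(-1))/5 = -⅗ + (⅕)*6 = -⅗ + 6/5 = ⅗ ≈ 0.60000)
a = 1 (a = 1 + 0 = 1)
O(B) = -8 + B²
K(M, X) = ⅗ + M (K(M, X) = 1*M + ⅗ = M + ⅗ = ⅗ + M)
-10 + ((O(4)*K(3, 6))*(-2))*(-24) = -10 + (((-8 + 4²)*(⅗ + 3))*(-2))*(-24) = -10 + (((-8 + 16)*(18/5))*(-2))*(-24) = -10 + ((8*(18/5))*(-2))*(-24) = -10 + ((144/5)*(-2))*(-24) = -10 - 288/5*(-24) = -10 + 6912/5 = 6862/5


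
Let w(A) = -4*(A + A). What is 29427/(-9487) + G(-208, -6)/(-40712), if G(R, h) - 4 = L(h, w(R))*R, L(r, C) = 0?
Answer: -299517493/96558686 ≈ -3.1019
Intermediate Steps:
w(A) = -8*A
G(R, h) = 4 (G(R, h) = 4 + 0*R = 4 + 0 = 4)
29427/(-9487) + G(-208, -6)/(-40712) = 29427/(-9487) + 4/(-40712) = 29427*(-1/9487) + 4*(-1/40712) = -29427/9487 - 1/10178 = -299517493/96558686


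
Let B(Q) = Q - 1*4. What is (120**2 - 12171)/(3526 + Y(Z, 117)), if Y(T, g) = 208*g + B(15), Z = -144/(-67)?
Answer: 743/9291 ≈ 0.079970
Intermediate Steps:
B(Q) = -4 + Q (B(Q) = Q - 4 = -4 + Q)
Z = 144/67 (Z = -144*(-1/67) = 144/67 ≈ 2.1493)
Y(T, g) = 11 + 208*g (Y(T, g) = 208*g + (-4 + 15) = 208*g + 11 = 11 + 208*g)
(120**2 - 12171)/(3526 + Y(Z, 117)) = (120**2 - 12171)/(3526 + (11 + 208*117)) = (14400 - 12171)/(3526 + (11 + 24336)) = 2229/(3526 + 24347) = 2229/27873 = 2229*(1/27873) = 743/9291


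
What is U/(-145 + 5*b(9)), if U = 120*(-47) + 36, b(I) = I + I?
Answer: 5604/55 ≈ 101.89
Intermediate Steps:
b(I) = 2*I
U = -5604 (U = -5640 + 36 = -5604)
U/(-145 + 5*b(9)) = -5604/(-145 + 5*(2*9)) = -5604/(-145 + 5*18) = -5604/(-145 + 90) = -5604/(-55) = -5604*(-1/55) = 5604/55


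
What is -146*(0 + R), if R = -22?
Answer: 3212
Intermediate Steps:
-146*(0 + R) = -146*(0 - 22) = -146*(-22) = 3212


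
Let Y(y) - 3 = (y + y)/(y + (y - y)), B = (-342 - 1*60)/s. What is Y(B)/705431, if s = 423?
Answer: 5/705431 ≈ 7.0879e-6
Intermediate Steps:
B = -134/141 (B = (-342 - 1*60)/423 = (-342 - 60)*(1/423) = -402*1/423 = -134/141 ≈ -0.95035)
Y(y) = 5 (Y(y) = 3 + (y + y)/(y + (y - y)) = 3 + (2*y)/(y + 0) = 3 + (2*y)/y = 3 + 2 = 5)
Y(B)/705431 = 5/705431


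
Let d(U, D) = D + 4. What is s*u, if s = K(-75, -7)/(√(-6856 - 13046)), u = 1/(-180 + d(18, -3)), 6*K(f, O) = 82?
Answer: 41*I*√19902/10687374 ≈ 0.0005412*I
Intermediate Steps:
K(f, O) = 41/3 (K(f, O) = (⅙)*82 = 41/3)
d(U, D) = 4 + D
u = -1/179 (u = 1/(-180 + (4 - 3)) = 1/(-180 + 1) = 1/(-179) = -1/179 ≈ -0.0055866)
s = -41*I*√19902/59706 (s = 41/(3*(√(-6856 - 13046))) = 41/(3*(√(-19902))) = 41/(3*((I*√19902))) = 41*(-I*√19902/19902)/3 = -41*I*√19902/59706 ≈ -0.096876*I)
s*u = -41*I*√19902/59706*(-1/179) = 41*I*√19902/10687374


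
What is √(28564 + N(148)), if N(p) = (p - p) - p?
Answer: 16*√111 ≈ 168.57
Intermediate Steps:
N(p) = -p (N(p) = 0 - p = -p)
√(28564 + N(148)) = √(28564 - 1*148) = √(28564 - 148) = √28416 = 16*√111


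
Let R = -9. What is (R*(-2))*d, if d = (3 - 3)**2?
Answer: 0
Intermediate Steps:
d = 0 (d = 0**2 = 0)
(R*(-2))*d = -9*(-2)*0 = 18*0 = 0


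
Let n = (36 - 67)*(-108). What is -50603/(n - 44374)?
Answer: 50603/41026 ≈ 1.2334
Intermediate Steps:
n = 3348 (n = -31*(-108) = 3348)
-50603/(n - 44374) = -50603/(3348 - 44374) = -50603/(-41026) = -50603*(-1/41026) = 50603/41026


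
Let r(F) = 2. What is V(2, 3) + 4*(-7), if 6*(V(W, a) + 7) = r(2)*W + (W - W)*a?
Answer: -103/3 ≈ -34.333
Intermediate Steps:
V(W, a) = -7 + W/3 (V(W, a) = -7 + (2*W + (W - W)*a)/6 = -7 + (2*W + 0*a)/6 = -7 + (2*W + 0)/6 = -7 + (2*W)/6 = -7 + W/3)
V(2, 3) + 4*(-7) = (-7 + (⅓)*2) + 4*(-7) = (-7 + ⅔) - 28 = -19/3 - 28 = -103/3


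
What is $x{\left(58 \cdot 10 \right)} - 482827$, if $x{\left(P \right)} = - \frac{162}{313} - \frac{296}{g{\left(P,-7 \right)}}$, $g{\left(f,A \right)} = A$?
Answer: $- \frac{1057782443}{2191} \approx -4.8279 \cdot 10^{5}$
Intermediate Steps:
$x{\left(P \right)} = \frac{91514}{2191}$ ($x{\left(P \right)} = - \frac{162}{313} - \frac{296}{-7} = \left(-162\right) \frac{1}{313} - - \frac{296}{7} = - \frac{162}{313} + \frac{296}{7} = \frac{91514}{2191}$)
$x{\left(58 \cdot 10 \right)} - 482827 = \frac{91514}{2191} - 482827 = - \frac{1057782443}{2191}$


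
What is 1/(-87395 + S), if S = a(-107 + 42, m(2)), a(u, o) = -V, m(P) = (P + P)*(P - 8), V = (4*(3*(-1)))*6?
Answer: -1/87323 ≈ -1.1452e-5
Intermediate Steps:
V = -72 (V = (4*(-3))*6 = -12*6 = -72)
m(P) = 2*P*(-8 + P) (m(P) = (2*P)*(-8 + P) = 2*P*(-8 + P))
a(u, o) = 72 (a(u, o) = -1*(-72) = 72)
S = 72
1/(-87395 + S) = 1/(-87395 + 72) = 1/(-87323) = -1/87323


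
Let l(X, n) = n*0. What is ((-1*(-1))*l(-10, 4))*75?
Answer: 0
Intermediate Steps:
l(X, n) = 0
((-1*(-1))*l(-10, 4))*75 = (-1*(-1)*0)*75 = (1*0)*75 = 0*75 = 0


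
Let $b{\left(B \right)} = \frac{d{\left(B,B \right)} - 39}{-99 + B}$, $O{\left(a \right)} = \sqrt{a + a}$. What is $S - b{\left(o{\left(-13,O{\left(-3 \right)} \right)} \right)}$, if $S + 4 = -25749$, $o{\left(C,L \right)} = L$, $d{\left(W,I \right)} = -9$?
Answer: $- \frac{84188141}{3269} - \frac{16 i \sqrt{6}}{3269} \approx -25754.0 - 0.011989 i$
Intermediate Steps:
$O{\left(a \right)} = \sqrt{2} \sqrt{a}$ ($O{\left(a \right)} = \sqrt{2 a} = \sqrt{2} \sqrt{a}$)
$S = -25753$ ($S = -4 - 25749 = -25753$)
$b{\left(B \right)} = - \frac{48}{-99 + B}$ ($b{\left(B \right)} = \frac{-9 - 39}{-99 + B} = - \frac{48}{-99 + B}$)
$S - b{\left(o{\left(-13,O{\left(-3 \right)} \right)} \right)} = -25753 - - \frac{48}{-99 + \sqrt{2} \sqrt{-3}} = -25753 - - \frac{48}{-99 + \sqrt{2} i \sqrt{3}} = -25753 - - \frac{48}{-99 + i \sqrt{6}} = -25753 + \frac{48}{-99 + i \sqrt{6}}$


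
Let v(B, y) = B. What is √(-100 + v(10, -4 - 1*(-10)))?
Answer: 3*I*√10 ≈ 9.4868*I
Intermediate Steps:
√(-100 + v(10, -4 - 1*(-10))) = √(-100 + 10) = √(-90) = 3*I*√10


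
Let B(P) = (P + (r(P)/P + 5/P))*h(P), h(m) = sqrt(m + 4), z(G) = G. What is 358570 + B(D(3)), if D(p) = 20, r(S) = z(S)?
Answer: 358570 + 85*sqrt(6)/2 ≈ 3.5867e+5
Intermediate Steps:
r(S) = S
h(m) = sqrt(4 + m)
B(P) = sqrt(4 + P)*(1 + P + 5/P) (B(P) = (P + (P/P + 5/P))*sqrt(4 + P) = (P + (1 + 5/P))*sqrt(4 + P) = (1 + P + 5/P)*sqrt(4 + P) = sqrt(4 + P)*(1 + P + 5/P))
358570 + B(D(3)) = 358570 + sqrt(4 + 20)*(5 + 20 + 20**2)/20 = 358570 + sqrt(24)*(5 + 20 + 400)/20 = 358570 + (1/20)*(2*sqrt(6))*425 = 358570 + 85*sqrt(6)/2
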